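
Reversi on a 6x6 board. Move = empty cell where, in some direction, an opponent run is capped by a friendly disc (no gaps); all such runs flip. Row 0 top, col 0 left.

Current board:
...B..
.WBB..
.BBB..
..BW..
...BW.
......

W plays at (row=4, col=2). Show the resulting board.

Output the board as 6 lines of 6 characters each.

Answer: ...B..
.WBB..
.BBB..
..BW..
..WWW.
......

Derivation:
Place W at (4,2); scan 8 dirs for brackets.
Dir NW: first cell '.' (not opp) -> no flip
Dir N: opp run (3,2) (2,2) (1,2), next='.' -> no flip
Dir NE: first cell 'W' (not opp) -> no flip
Dir W: first cell '.' (not opp) -> no flip
Dir E: opp run (4,3) capped by W -> flip
Dir SW: first cell '.' (not opp) -> no flip
Dir S: first cell '.' (not opp) -> no flip
Dir SE: first cell '.' (not opp) -> no flip
All flips: (4,3)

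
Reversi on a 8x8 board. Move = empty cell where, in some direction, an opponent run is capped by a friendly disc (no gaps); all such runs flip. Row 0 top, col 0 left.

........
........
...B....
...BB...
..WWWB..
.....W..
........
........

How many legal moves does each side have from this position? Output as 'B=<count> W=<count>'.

Answer: B=7 W=6

Derivation:
-- B to move --
(3,1): no bracket -> illegal
(3,2): no bracket -> illegal
(3,5): no bracket -> illegal
(4,1): flips 3 -> legal
(4,6): no bracket -> illegal
(5,1): flips 1 -> legal
(5,2): flips 1 -> legal
(5,3): flips 1 -> legal
(5,4): flips 1 -> legal
(5,6): no bracket -> illegal
(6,4): no bracket -> illegal
(6,5): flips 1 -> legal
(6,6): flips 2 -> legal
B mobility = 7
-- W to move --
(1,2): no bracket -> illegal
(1,3): flips 2 -> legal
(1,4): no bracket -> illegal
(2,2): flips 1 -> legal
(2,4): flips 2 -> legal
(2,5): flips 1 -> legal
(3,2): no bracket -> illegal
(3,5): flips 1 -> legal
(3,6): no bracket -> illegal
(4,6): flips 1 -> legal
(5,4): no bracket -> illegal
(5,6): no bracket -> illegal
W mobility = 6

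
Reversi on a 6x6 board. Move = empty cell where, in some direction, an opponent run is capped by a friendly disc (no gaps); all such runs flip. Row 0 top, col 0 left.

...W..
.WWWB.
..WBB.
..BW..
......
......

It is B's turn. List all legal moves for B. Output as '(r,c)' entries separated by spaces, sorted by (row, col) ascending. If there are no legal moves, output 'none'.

(0,0): no bracket -> illegal
(0,1): flips 1 -> legal
(0,2): flips 3 -> legal
(0,4): no bracket -> illegal
(1,0): flips 3 -> legal
(2,0): no bracket -> illegal
(2,1): flips 1 -> legal
(3,1): no bracket -> illegal
(3,4): flips 1 -> legal
(4,2): flips 1 -> legal
(4,3): flips 1 -> legal
(4,4): no bracket -> illegal

Answer: (0,1) (0,2) (1,0) (2,1) (3,4) (4,2) (4,3)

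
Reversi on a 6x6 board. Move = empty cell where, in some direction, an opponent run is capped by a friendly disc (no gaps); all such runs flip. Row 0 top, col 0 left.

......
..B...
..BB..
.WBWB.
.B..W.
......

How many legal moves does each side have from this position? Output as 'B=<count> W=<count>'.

Answer: B=6 W=5

Derivation:
-- B to move --
(2,0): no bracket -> illegal
(2,1): flips 1 -> legal
(2,4): no bracket -> illegal
(3,0): flips 1 -> legal
(3,5): no bracket -> illegal
(4,0): flips 1 -> legal
(4,2): no bracket -> illegal
(4,3): flips 1 -> legal
(4,5): no bracket -> illegal
(5,3): no bracket -> illegal
(5,4): flips 1 -> legal
(5,5): flips 2 -> legal
B mobility = 6
-- W to move --
(0,1): no bracket -> illegal
(0,2): no bracket -> illegal
(0,3): no bracket -> illegal
(1,1): flips 1 -> legal
(1,3): flips 2 -> legal
(1,4): no bracket -> illegal
(2,1): no bracket -> illegal
(2,4): flips 1 -> legal
(2,5): no bracket -> illegal
(3,0): no bracket -> illegal
(3,5): flips 1 -> legal
(4,0): no bracket -> illegal
(4,2): no bracket -> illegal
(4,3): no bracket -> illegal
(4,5): no bracket -> illegal
(5,0): no bracket -> illegal
(5,1): flips 1 -> legal
(5,2): no bracket -> illegal
W mobility = 5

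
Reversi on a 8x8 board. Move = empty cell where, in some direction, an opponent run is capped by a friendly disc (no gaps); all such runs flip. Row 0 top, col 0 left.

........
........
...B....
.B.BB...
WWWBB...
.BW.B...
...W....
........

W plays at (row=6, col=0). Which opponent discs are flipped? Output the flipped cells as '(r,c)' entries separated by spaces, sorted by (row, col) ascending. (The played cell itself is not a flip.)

Dir NW: edge -> no flip
Dir N: first cell '.' (not opp) -> no flip
Dir NE: opp run (5,1) capped by W -> flip
Dir W: edge -> no flip
Dir E: first cell '.' (not opp) -> no flip
Dir SW: edge -> no flip
Dir S: first cell '.' (not opp) -> no flip
Dir SE: first cell '.' (not opp) -> no flip

Answer: (5,1)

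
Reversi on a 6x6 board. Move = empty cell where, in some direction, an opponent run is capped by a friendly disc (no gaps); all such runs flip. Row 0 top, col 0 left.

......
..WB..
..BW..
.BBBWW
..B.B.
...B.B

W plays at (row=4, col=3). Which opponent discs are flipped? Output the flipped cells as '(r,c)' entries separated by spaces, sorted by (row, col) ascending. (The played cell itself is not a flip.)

Answer: (3,3)

Derivation:
Dir NW: opp run (3,2), next='.' -> no flip
Dir N: opp run (3,3) capped by W -> flip
Dir NE: first cell 'W' (not opp) -> no flip
Dir W: opp run (4,2), next='.' -> no flip
Dir E: opp run (4,4), next='.' -> no flip
Dir SW: first cell '.' (not opp) -> no flip
Dir S: opp run (5,3), next=edge -> no flip
Dir SE: first cell '.' (not opp) -> no flip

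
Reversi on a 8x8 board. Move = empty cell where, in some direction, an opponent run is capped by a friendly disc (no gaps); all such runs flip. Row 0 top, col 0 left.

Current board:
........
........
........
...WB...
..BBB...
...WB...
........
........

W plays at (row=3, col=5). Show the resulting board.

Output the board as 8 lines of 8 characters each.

Place W at (3,5); scan 8 dirs for brackets.
Dir NW: first cell '.' (not opp) -> no flip
Dir N: first cell '.' (not opp) -> no flip
Dir NE: first cell '.' (not opp) -> no flip
Dir W: opp run (3,4) capped by W -> flip
Dir E: first cell '.' (not opp) -> no flip
Dir SW: opp run (4,4) capped by W -> flip
Dir S: first cell '.' (not opp) -> no flip
Dir SE: first cell '.' (not opp) -> no flip
All flips: (3,4) (4,4)

Answer: ........
........
........
...WWW..
..BBW...
...WB...
........
........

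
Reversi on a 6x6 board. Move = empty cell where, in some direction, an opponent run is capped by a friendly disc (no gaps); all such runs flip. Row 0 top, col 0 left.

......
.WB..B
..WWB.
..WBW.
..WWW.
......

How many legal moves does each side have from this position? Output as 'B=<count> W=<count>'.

-- B to move --
(0,0): flips 2 -> legal
(0,1): no bracket -> illegal
(0,2): no bracket -> illegal
(1,0): flips 1 -> legal
(1,3): flips 1 -> legal
(1,4): no bracket -> illegal
(2,0): no bracket -> illegal
(2,1): flips 2 -> legal
(2,5): no bracket -> illegal
(3,1): flips 1 -> legal
(3,5): flips 1 -> legal
(4,1): no bracket -> illegal
(4,5): flips 2 -> legal
(5,1): flips 1 -> legal
(5,2): flips 3 -> legal
(5,3): flips 1 -> legal
(5,4): flips 2 -> legal
(5,5): flips 1 -> legal
B mobility = 12
-- W to move --
(0,1): flips 1 -> legal
(0,2): flips 1 -> legal
(0,3): no bracket -> illegal
(0,4): no bracket -> illegal
(0,5): no bracket -> illegal
(1,3): flips 1 -> legal
(1,4): flips 1 -> legal
(2,1): no bracket -> illegal
(2,5): flips 1 -> legal
(3,5): no bracket -> illegal
W mobility = 5

Answer: B=12 W=5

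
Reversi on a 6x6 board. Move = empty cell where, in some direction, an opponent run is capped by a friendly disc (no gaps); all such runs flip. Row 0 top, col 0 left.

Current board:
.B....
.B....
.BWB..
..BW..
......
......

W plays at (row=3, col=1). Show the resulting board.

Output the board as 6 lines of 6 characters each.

Place W at (3,1); scan 8 dirs for brackets.
Dir NW: first cell '.' (not opp) -> no flip
Dir N: opp run (2,1) (1,1) (0,1), next=edge -> no flip
Dir NE: first cell 'W' (not opp) -> no flip
Dir W: first cell '.' (not opp) -> no flip
Dir E: opp run (3,2) capped by W -> flip
Dir SW: first cell '.' (not opp) -> no flip
Dir S: first cell '.' (not opp) -> no flip
Dir SE: first cell '.' (not opp) -> no flip
All flips: (3,2)

Answer: .B....
.B....
.BWB..
.WWW..
......
......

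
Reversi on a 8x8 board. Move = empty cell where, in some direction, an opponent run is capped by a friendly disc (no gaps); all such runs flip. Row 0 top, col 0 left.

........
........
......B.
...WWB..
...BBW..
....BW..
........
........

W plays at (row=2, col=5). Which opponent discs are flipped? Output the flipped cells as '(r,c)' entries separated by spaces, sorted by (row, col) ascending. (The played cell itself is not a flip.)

Dir NW: first cell '.' (not opp) -> no flip
Dir N: first cell '.' (not opp) -> no flip
Dir NE: first cell '.' (not opp) -> no flip
Dir W: first cell '.' (not opp) -> no flip
Dir E: opp run (2,6), next='.' -> no flip
Dir SW: first cell 'W' (not opp) -> no flip
Dir S: opp run (3,5) capped by W -> flip
Dir SE: first cell '.' (not opp) -> no flip

Answer: (3,5)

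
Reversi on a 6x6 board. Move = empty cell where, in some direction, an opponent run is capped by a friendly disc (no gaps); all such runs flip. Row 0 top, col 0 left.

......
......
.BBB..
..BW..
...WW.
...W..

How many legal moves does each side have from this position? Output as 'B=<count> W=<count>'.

Answer: B=3 W=4

Derivation:
-- B to move --
(2,4): no bracket -> illegal
(3,4): flips 1 -> legal
(3,5): no bracket -> illegal
(4,2): no bracket -> illegal
(4,5): no bracket -> illegal
(5,2): no bracket -> illegal
(5,4): flips 1 -> legal
(5,5): flips 2 -> legal
B mobility = 3
-- W to move --
(1,0): flips 2 -> legal
(1,1): flips 1 -> legal
(1,2): no bracket -> illegal
(1,3): flips 1 -> legal
(1,4): no bracket -> illegal
(2,0): no bracket -> illegal
(2,4): no bracket -> illegal
(3,0): no bracket -> illegal
(3,1): flips 1 -> legal
(3,4): no bracket -> illegal
(4,1): no bracket -> illegal
(4,2): no bracket -> illegal
W mobility = 4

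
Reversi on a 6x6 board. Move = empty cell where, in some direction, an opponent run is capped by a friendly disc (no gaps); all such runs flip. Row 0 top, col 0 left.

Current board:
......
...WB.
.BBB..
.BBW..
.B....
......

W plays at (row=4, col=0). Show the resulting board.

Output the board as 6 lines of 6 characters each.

Answer: ......
...WB.
.BWB..
.WBW..
WB....
......

Derivation:
Place W at (4,0); scan 8 dirs for brackets.
Dir NW: edge -> no flip
Dir N: first cell '.' (not opp) -> no flip
Dir NE: opp run (3,1) (2,2) capped by W -> flip
Dir W: edge -> no flip
Dir E: opp run (4,1), next='.' -> no flip
Dir SW: edge -> no flip
Dir S: first cell '.' (not opp) -> no flip
Dir SE: first cell '.' (not opp) -> no flip
All flips: (2,2) (3,1)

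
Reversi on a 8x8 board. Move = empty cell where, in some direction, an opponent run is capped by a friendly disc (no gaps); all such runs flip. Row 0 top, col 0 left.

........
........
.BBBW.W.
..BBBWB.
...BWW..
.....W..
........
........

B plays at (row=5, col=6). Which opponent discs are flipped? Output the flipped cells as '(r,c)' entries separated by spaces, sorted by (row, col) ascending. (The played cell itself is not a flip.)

Answer: (4,5)

Derivation:
Dir NW: opp run (4,5) capped by B -> flip
Dir N: first cell '.' (not opp) -> no flip
Dir NE: first cell '.' (not opp) -> no flip
Dir W: opp run (5,5), next='.' -> no flip
Dir E: first cell '.' (not opp) -> no flip
Dir SW: first cell '.' (not opp) -> no flip
Dir S: first cell '.' (not opp) -> no flip
Dir SE: first cell '.' (not opp) -> no flip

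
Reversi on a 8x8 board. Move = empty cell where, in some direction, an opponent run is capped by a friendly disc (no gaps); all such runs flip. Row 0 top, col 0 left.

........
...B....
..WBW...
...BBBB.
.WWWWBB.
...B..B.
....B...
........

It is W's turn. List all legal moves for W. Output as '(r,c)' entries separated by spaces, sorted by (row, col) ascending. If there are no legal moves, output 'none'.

Answer: (0,2) (0,3) (0,4) (2,5) (2,6) (4,7) (5,7) (6,2) (6,3) (7,5)

Derivation:
(0,2): flips 1 -> legal
(0,3): flips 3 -> legal
(0,4): flips 1 -> legal
(1,2): no bracket -> illegal
(1,4): no bracket -> illegal
(2,5): flips 1 -> legal
(2,6): flips 1 -> legal
(2,7): no bracket -> illegal
(3,2): no bracket -> illegal
(3,7): no bracket -> illegal
(4,7): flips 2 -> legal
(5,2): no bracket -> illegal
(5,4): no bracket -> illegal
(5,5): no bracket -> illegal
(5,7): flips 2 -> legal
(6,2): flips 1 -> legal
(6,3): flips 1 -> legal
(6,5): no bracket -> illegal
(6,6): no bracket -> illegal
(6,7): no bracket -> illegal
(7,3): no bracket -> illegal
(7,4): no bracket -> illegal
(7,5): flips 2 -> legal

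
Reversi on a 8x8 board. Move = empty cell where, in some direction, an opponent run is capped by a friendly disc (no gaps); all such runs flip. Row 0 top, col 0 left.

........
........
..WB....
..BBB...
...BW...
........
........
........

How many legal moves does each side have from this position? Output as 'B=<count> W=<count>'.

-- B to move --
(1,1): flips 1 -> legal
(1,2): flips 1 -> legal
(1,3): no bracket -> illegal
(2,1): flips 1 -> legal
(3,1): no bracket -> illegal
(3,5): no bracket -> illegal
(4,5): flips 1 -> legal
(5,3): no bracket -> illegal
(5,4): flips 1 -> legal
(5,5): flips 1 -> legal
B mobility = 6
-- W to move --
(1,2): no bracket -> illegal
(1,3): no bracket -> illegal
(1,4): no bracket -> illegal
(2,1): no bracket -> illegal
(2,4): flips 2 -> legal
(2,5): no bracket -> illegal
(3,1): no bracket -> illegal
(3,5): no bracket -> illegal
(4,1): no bracket -> illegal
(4,2): flips 2 -> legal
(4,5): no bracket -> illegal
(5,2): no bracket -> illegal
(5,3): no bracket -> illegal
(5,4): no bracket -> illegal
W mobility = 2

Answer: B=6 W=2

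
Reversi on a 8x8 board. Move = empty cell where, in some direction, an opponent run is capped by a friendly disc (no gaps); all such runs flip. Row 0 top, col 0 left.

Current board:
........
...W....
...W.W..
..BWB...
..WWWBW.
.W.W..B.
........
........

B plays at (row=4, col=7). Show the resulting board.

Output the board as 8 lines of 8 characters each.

Place B at (4,7); scan 8 dirs for brackets.
Dir NW: first cell '.' (not opp) -> no flip
Dir N: first cell '.' (not opp) -> no flip
Dir NE: edge -> no flip
Dir W: opp run (4,6) capped by B -> flip
Dir E: edge -> no flip
Dir SW: first cell 'B' (not opp) -> no flip
Dir S: first cell '.' (not opp) -> no flip
Dir SE: edge -> no flip
All flips: (4,6)

Answer: ........
...W....
...W.W..
..BWB...
..WWWBBB
.W.W..B.
........
........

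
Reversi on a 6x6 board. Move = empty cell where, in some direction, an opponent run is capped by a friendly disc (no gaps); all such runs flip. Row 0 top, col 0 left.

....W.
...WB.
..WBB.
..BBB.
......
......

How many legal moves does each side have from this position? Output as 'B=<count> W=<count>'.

Answer: B=5 W=6

Derivation:
-- B to move --
(0,2): flips 1 -> legal
(0,3): flips 1 -> legal
(0,5): no bracket -> illegal
(1,1): flips 1 -> legal
(1,2): flips 2 -> legal
(1,5): no bracket -> illegal
(2,1): flips 1 -> legal
(3,1): no bracket -> illegal
B mobility = 5
-- W to move --
(0,3): no bracket -> illegal
(0,5): no bracket -> illegal
(1,2): no bracket -> illegal
(1,5): flips 1 -> legal
(2,1): no bracket -> illegal
(2,5): flips 2 -> legal
(3,1): no bracket -> illegal
(3,5): flips 1 -> legal
(4,1): no bracket -> illegal
(4,2): flips 1 -> legal
(4,3): flips 2 -> legal
(4,4): flips 4 -> legal
(4,5): no bracket -> illegal
W mobility = 6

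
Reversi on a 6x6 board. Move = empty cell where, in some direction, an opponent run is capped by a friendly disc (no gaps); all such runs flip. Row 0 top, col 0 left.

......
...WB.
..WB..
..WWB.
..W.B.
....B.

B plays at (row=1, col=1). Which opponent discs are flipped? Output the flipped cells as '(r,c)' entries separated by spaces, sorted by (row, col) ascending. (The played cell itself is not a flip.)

Answer: (2,2) (3,3)

Derivation:
Dir NW: first cell '.' (not opp) -> no flip
Dir N: first cell '.' (not opp) -> no flip
Dir NE: first cell '.' (not opp) -> no flip
Dir W: first cell '.' (not opp) -> no flip
Dir E: first cell '.' (not opp) -> no flip
Dir SW: first cell '.' (not opp) -> no flip
Dir S: first cell '.' (not opp) -> no flip
Dir SE: opp run (2,2) (3,3) capped by B -> flip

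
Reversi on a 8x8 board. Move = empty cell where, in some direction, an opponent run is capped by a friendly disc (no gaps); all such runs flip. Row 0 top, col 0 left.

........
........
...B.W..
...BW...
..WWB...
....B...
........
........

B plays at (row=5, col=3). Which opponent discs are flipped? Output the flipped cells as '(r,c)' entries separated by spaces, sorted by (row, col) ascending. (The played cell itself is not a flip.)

Answer: (4,3)

Derivation:
Dir NW: opp run (4,2), next='.' -> no flip
Dir N: opp run (4,3) capped by B -> flip
Dir NE: first cell 'B' (not opp) -> no flip
Dir W: first cell '.' (not opp) -> no flip
Dir E: first cell 'B' (not opp) -> no flip
Dir SW: first cell '.' (not opp) -> no flip
Dir S: first cell '.' (not opp) -> no flip
Dir SE: first cell '.' (not opp) -> no flip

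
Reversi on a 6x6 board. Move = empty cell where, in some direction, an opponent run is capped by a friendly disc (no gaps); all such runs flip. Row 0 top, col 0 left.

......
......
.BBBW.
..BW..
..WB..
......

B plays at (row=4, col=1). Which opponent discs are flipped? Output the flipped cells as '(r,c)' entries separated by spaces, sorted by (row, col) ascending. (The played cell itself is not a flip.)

Answer: (4,2)

Derivation:
Dir NW: first cell '.' (not opp) -> no flip
Dir N: first cell '.' (not opp) -> no flip
Dir NE: first cell 'B' (not opp) -> no flip
Dir W: first cell '.' (not opp) -> no flip
Dir E: opp run (4,2) capped by B -> flip
Dir SW: first cell '.' (not opp) -> no flip
Dir S: first cell '.' (not opp) -> no flip
Dir SE: first cell '.' (not opp) -> no flip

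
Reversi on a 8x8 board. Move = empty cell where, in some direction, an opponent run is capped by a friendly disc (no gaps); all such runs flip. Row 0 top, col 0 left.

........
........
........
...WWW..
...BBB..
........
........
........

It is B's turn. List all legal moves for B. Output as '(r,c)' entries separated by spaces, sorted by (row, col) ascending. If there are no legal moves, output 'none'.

(2,2): flips 1 -> legal
(2,3): flips 2 -> legal
(2,4): flips 1 -> legal
(2,5): flips 2 -> legal
(2,6): flips 1 -> legal
(3,2): no bracket -> illegal
(3,6): no bracket -> illegal
(4,2): no bracket -> illegal
(4,6): no bracket -> illegal

Answer: (2,2) (2,3) (2,4) (2,5) (2,6)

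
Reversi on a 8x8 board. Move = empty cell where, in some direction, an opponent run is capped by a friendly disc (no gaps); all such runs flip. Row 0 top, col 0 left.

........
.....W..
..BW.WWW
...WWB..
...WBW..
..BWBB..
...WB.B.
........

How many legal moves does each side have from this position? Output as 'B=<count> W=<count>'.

Answer: B=11 W=11

Derivation:
-- B to move --
(0,4): no bracket -> illegal
(0,5): flips 2 -> legal
(0,6): no bracket -> illegal
(1,2): no bracket -> illegal
(1,3): no bracket -> illegal
(1,4): no bracket -> illegal
(1,6): flips 3 -> legal
(1,7): flips 1 -> legal
(2,4): flips 2 -> legal
(3,2): flips 3 -> legal
(3,6): flips 1 -> legal
(3,7): no bracket -> illegal
(4,2): flips 2 -> legal
(4,6): flips 1 -> legal
(5,6): no bracket -> illegal
(6,2): flips 2 -> legal
(7,2): flips 1 -> legal
(7,3): no bracket -> illegal
(7,4): flips 1 -> legal
B mobility = 11
-- W to move --
(1,1): flips 1 -> legal
(1,2): no bracket -> illegal
(1,3): no bracket -> illegal
(2,1): flips 1 -> legal
(2,4): no bracket -> illegal
(3,1): no bracket -> illegal
(3,2): no bracket -> illegal
(3,6): flips 1 -> legal
(4,1): flips 1 -> legal
(4,2): no bracket -> illegal
(4,6): no bracket -> illegal
(5,1): flips 1 -> legal
(5,6): flips 2 -> legal
(5,7): no bracket -> illegal
(6,1): flips 1 -> legal
(6,2): no bracket -> illegal
(6,5): flips 3 -> legal
(6,7): no bracket -> illegal
(7,3): no bracket -> illegal
(7,4): flips 3 -> legal
(7,5): flips 1 -> legal
(7,6): no bracket -> illegal
(7,7): flips 3 -> legal
W mobility = 11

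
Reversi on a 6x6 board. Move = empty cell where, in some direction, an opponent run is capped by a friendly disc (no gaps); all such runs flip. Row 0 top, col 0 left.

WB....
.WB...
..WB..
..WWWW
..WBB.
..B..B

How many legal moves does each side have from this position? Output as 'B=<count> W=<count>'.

-- B to move --
(0,2): no bracket -> illegal
(1,0): flips 1 -> legal
(1,3): no bracket -> illegal
(2,0): no bracket -> illegal
(2,1): flips 3 -> legal
(2,4): flips 1 -> legal
(2,5): flips 1 -> legal
(3,1): no bracket -> illegal
(4,1): flips 2 -> legal
(4,5): flips 1 -> legal
(5,1): no bracket -> illegal
(5,3): no bracket -> illegal
B mobility = 6
-- W to move --
(0,2): flips 2 -> legal
(0,3): no bracket -> illegal
(1,0): no bracket -> illegal
(1,3): flips 2 -> legal
(1,4): flips 1 -> legal
(2,1): no bracket -> illegal
(2,4): flips 1 -> legal
(4,1): no bracket -> illegal
(4,5): flips 2 -> legal
(5,1): no bracket -> illegal
(5,3): flips 2 -> legal
(5,4): flips 2 -> legal
W mobility = 7

Answer: B=6 W=7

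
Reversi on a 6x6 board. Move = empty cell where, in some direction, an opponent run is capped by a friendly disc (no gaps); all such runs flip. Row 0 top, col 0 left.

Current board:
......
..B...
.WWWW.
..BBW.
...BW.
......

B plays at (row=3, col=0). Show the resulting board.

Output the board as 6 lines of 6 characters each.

Answer: ......
..B...
.BWWW.
B.BBW.
...BW.
......

Derivation:
Place B at (3,0); scan 8 dirs for brackets.
Dir NW: edge -> no flip
Dir N: first cell '.' (not opp) -> no flip
Dir NE: opp run (2,1) capped by B -> flip
Dir W: edge -> no flip
Dir E: first cell '.' (not opp) -> no flip
Dir SW: edge -> no flip
Dir S: first cell '.' (not opp) -> no flip
Dir SE: first cell '.' (not opp) -> no flip
All flips: (2,1)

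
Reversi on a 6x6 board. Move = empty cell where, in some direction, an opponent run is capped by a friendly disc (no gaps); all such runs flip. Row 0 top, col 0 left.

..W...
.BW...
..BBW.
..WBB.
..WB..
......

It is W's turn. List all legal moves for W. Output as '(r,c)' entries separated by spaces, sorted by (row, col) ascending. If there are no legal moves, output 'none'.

(0,0): no bracket -> illegal
(0,1): no bracket -> illegal
(1,0): flips 1 -> legal
(1,3): no bracket -> illegal
(1,4): flips 1 -> legal
(2,0): flips 1 -> legal
(2,1): flips 2 -> legal
(2,5): no bracket -> illegal
(3,1): no bracket -> illegal
(3,5): flips 2 -> legal
(4,4): flips 2 -> legal
(4,5): flips 2 -> legal
(5,2): no bracket -> illegal
(5,3): no bracket -> illegal
(5,4): flips 1 -> legal

Answer: (1,0) (1,4) (2,0) (2,1) (3,5) (4,4) (4,5) (5,4)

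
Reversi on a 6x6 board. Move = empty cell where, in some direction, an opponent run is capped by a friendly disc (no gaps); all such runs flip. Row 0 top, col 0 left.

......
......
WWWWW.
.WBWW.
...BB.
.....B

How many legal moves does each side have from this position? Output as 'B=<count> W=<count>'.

-- B to move --
(1,0): flips 1 -> legal
(1,1): flips 2 -> legal
(1,2): flips 1 -> legal
(1,3): flips 2 -> legal
(1,4): flips 3 -> legal
(1,5): no bracket -> illegal
(2,5): flips 1 -> legal
(3,0): flips 1 -> legal
(3,5): flips 2 -> legal
(4,0): no bracket -> illegal
(4,1): no bracket -> illegal
(4,2): no bracket -> illegal
(4,5): no bracket -> illegal
B mobility = 8
-- W to move --
(3,5): no bracket -> illegal
(4,1): flips 1 -> legal
(4,2): flips 1 -> legal
(4,5): no bracket -> illegal
(5,2): flips 1 -> legal
(5,3): flips 1 -> legal
(5,4): flips 3 -> legal
W mobility = 5

Answer: B=8 W=5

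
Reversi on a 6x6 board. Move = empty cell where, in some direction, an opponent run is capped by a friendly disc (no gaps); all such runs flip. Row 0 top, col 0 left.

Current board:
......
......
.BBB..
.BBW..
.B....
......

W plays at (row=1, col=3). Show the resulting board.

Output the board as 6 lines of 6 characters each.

Place W at (1,3); scan 8 dirs for brackets.
Dir NW: first cell '.' (not opp) -> no flip
Dir N: first cell '.' (not opp) -> no flip
Dir NE: first cell '.' (not opp) -> no flip
Dir W: first cell '.' (not opp) -> no flip
Dir E: first cell '.' (not opp) -> no flip
Dir SW: opp run (2,2) (3,1), next='.' -> no flip
Dir S: opp run (2,3) capped by W -> flip
Dir SE: first cell '.' (not opp) -> no flip
All flips: (2,3)

Answer: ......
...W..
.BBW..
.BBW..
.B....
......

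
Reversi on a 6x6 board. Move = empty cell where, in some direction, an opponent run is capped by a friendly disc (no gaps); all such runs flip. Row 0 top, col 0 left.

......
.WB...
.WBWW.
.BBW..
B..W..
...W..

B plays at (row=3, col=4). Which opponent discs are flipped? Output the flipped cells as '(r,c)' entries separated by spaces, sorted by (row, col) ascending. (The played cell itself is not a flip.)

Answer: (2,3) (3,3)

Derivation:
Dir NW: opp run (2,3) capped by B -> flip
Dir N: opp run (2,4), next='.' -> no flip
Dir NE: first cell '.' (not opp) -> no flip
Dir W: opp run (3,3) capped by B -> flip
Dir E: first cell '.' (not opp) -> no flip
Dir SW: opp run (4,3), next='.' -> no flip
Dir S: first cell '.' (not opp) -> no flip
Dir SE: first cell '.' (not opp) -> no flip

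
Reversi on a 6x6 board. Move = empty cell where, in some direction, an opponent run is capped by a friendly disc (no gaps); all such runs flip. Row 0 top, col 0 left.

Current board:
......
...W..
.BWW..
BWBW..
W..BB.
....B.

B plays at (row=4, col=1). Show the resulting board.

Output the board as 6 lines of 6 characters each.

Answer: ......
...W..
.BWW..
BBBW..
WB.BB.
....B.

Derivation:
Place B at (4,1); scan 8 dirs for brackets.
Dir NW: first cell 'B' (not opp) -> no flip
Dir N: opp run (3,1) capped by B -> flip
Dir NE: first cell 'B' (not opp) -> no flip
Dir W: opp run (4,0), next=edge -> no flip
Dir E: first cell '.' (not opp) -> no flip
Dir SW: first cell '.' (not opp) -> no flip
Dir S: first cell '.' (not opp) -> no flip
Dir SE: first cell '.' (not opp) -> no flip
All flips: (3,1)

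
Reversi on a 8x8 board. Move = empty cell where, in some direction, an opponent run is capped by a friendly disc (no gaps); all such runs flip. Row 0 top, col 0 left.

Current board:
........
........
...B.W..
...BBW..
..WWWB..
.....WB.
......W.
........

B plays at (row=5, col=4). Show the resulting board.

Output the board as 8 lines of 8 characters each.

Answer: ........
........
...B.W..
...BBW..
..WWBB..
....BBB.
......W.
........

Derivation:
Place B at (5,4); scan 8 dirs for brackets.
Dir NW: opp run (4,3), next='.' -> no flip
Dir N: opp run (4,4) capped by B -> flip
Dir NE: first cell 'B' (not opp) -> no flip
Dir W: first cell '.' (not opp) -> no flip
Dir E: opp run (5,5) capped by B -> flip
Dir SW: first cell '.' (not opp) -> no flip
Dir S: first cell '.' (not opp) -> no flip
Dir SE: first cell '.' (not opp) -> no flip
All flips: (4,4) (5,5)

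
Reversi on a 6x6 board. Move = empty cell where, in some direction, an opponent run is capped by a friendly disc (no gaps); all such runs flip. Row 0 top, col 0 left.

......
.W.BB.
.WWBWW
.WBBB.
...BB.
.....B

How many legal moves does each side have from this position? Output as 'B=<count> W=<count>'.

-- B to move --
(0,0): flips 2 -> legal
(0,1): no bracket -> illegal
(0,2): no bracket -> illegal
(1,0): flips 1 -> legal
(1,2): flips 1 -> legal
(1,5): flips 1 -> legal
(2,0): flips 2 -> legal
(3,0): flips 1 -> legal
(3,5): flips 1 -> legal
(4,0): flips 2 -> legal
(4,1): no bracket -> illegal
(4,2): no bracket -> illegal
B mobility = 8
-- W to move --
(0,2): flips 1 -> legal
(0,3): flips 1 -> legal
(0,4): flips 2 -> legal
(0,5): no bracket -> illegal
(1,2): no bracket -> illegal
(1,5): no bracket -> illegal
(3,5): flips 3 -> legal
(4,1): no bracket -> illegal
(4,2): flips 2 -> legal
(4,5): no bracket -> illegal
(5,2): flips 2 -> legal
(5,3): no bracket -> illegal
(5,4): flips 4 -> legal
W mobility = 7

Answer: B=8 W=7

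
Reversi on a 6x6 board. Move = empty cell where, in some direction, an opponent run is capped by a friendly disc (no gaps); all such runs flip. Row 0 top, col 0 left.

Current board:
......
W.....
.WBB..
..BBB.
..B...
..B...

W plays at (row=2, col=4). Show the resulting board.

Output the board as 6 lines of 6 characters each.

Answer: ......
W.....
.WWWW.
..BBB.
..B...
..B...

Derivation:
Place W at (2,4); scan 8 dirs for brackets.
Dir NW: first cell '.' (not opp) -> no flip
Dir N: first cell '.' (not opp) -> no flip
Dir NE: first cell '.' (not opp) -> no flip
Dir W: opp run (2,3) (2,2) capped by W -> flip
Dir E: first cell '.' (not opp) -> no flip
Dir SW: opp run (3,3) (4,2), next='.' -> no flip
Dir S: opp run (3,4), next='.' -> no flip
Dir SE: first cell '.' (not opp) -> no flip
All flips: (2,2) (2,3)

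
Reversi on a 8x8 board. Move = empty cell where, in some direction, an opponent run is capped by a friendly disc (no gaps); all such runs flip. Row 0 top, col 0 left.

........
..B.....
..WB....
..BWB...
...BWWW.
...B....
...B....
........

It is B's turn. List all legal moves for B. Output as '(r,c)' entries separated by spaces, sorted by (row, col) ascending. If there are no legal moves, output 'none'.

Answer: (2,1) (3,5) (4,7) (5,4) (5,6)

Derivation:
(1,1): no bracket -> illegal
(1,3): no bracket -> illegal
(2,1): flips 1 -> legal
(2,4): no bracket -> illegal
(3,1): no bracket -> illegal
(3,5): flips 1 -> legal
(3,6): no bracket -> illegal
(3,7): no bracket -> illegal
(4,2): no bracket -> illegal
(4,7): flips 3 -> legal
(5,4): flips 1 -> legal
(5,5): no bracket -> illegal
(5,6): flips 1 -> legal
(5,7): no bracket -> illegal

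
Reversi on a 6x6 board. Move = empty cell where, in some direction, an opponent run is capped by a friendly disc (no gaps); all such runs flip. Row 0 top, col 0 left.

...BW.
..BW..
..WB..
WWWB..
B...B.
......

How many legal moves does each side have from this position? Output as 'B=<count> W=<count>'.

Answer: B=7 W=8

Derivation:
-- B to move --
(0,2): no bracket -> illegal
(0,5): flips 1 -> legal
(1,1): flips 1 -> legal
(1,4): flips 1 -> legal
(1,5): no bracket -> illegal
(2,0): flips 1 -> legal
(2,1): flips 1 -> legal
(2,4): no bracket -> illegal
(4,1): flips 1 -> legal
(4,2): flips 2 -> legal
(4,3): no bracket -> illegal
B mobility = 7
-- W to move --
(0,1): no bracket -> illegal
(0,2): flips 2 -> legal
(1,1): flips 1 -> legal
(1,4): flips 1 -> legal
(2,1): no bracket -> illegal
(2,4): flips 1 -> legal
(3,4): flips 1 -> legal
(3,5): no bracket -> illegal
(4,1): no bracket -> illegal
(4,2): no bracket -> illegal
(4,3): flips 2 -> legal
(4,5): no bracket -> illegal
(5,0): flips 1 -> legal
(5,1): no bracket -> illegal
(5,3): no bracket -> illegal
(5,4): no bracket -> illegal
(5,5): flips 2 -> legal
W mobility = 8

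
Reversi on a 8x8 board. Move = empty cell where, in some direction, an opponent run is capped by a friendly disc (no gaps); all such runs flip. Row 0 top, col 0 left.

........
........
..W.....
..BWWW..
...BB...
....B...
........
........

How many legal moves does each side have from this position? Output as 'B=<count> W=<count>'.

Answer: B=7 W=6

Derivation:
-- B to move --
(1,1): flips 2 -> legal
(1,2): flips 1 -> legal
(1,3): no bracket -> illegal
(2,1): no bracket -> illegal
(2,3): flips 1 -> legal
(2,4): flips 1 -> legal
(2,5): flips 1 -> legal
(2,6): flips 1 -> legal
(3,1): no bracket -> illegal
(3,6): flips 3 -> legal
(4,2): no bracket -> illegal
(4,5): no bracket -> illegal
(4,6): no bracket -> illegal
B mobility = 7
-- W to move --
(2,1): no bracket -> illegal
(2,3): no bracket -> illegal
(3,1): flips 1 -> legal
(4,1): no bracket -> illegal
(4,2): flips 1 -> legal
(4,5): no bracket -> illegal
(5,2): flips 1 -> legal
(5,3): flips 2 -> legal
(5,5): flips 1 -> legal
(6,3): no bracket -> illegal
(6,4): flips 2 -> legal
(6,5): no bracket -> illegal
W mobility = 6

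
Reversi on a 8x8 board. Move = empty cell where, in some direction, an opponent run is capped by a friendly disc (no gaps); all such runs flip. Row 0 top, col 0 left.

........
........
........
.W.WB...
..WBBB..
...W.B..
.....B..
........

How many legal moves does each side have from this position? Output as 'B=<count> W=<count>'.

Answer: B=6 W=3

Derivation:
-- B to move --
(2,0): no bracket -> illegal
(2,1): no bracket -> illegal
(2,2): flips 1 -> legal
(2,3): flips 1 -> legal
(2,4): no bracket -> illegal
(3,0): no bracket -> illegal
(3,2): flips 1 -> legal
(4,0): no bracket -> illegal
(4,1): flips 1 -> legal
(5,1): no bracket -> illegal
(5,2): no bracket -> illegal
(5,4): no bracket -> illegal
(6,2): flips 1 -> legal
(6,3): flips 1 -> legal
(6,4): no bracket -> illegal
B mobility = 6
-- W to move --
(2,3): no bracket -> illegal
(2,4): no bracket -> illegal
(2,5): no bracket -> illegal
(3,2): no bracket -> illegal
(3,5): flips 2 -> legal
(3,6): no bracket -> illegal
(4,6): flips 3 -> legal
(5,2): no bracket -> illegal
(5,4): no bracket -> illegal
(5,6): no bracket -> illegal
(6,4): no bracket -> illegal
(6,6): flips 2 -> legal
(7,4): no bracket -> illegal
(7,5): no bracket -> illegal
(7,6): no bracket -> illegal
W mobility = 3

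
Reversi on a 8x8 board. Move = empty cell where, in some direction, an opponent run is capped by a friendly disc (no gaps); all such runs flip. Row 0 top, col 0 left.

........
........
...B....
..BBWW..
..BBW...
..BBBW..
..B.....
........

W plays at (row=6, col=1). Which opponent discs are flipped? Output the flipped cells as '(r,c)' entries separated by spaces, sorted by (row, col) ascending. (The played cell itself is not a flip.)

Answer: (4,3) (5,2)

Derivation:
Dir NW: first cell '.' (not opp) -> no flip
Dir N: first cell '.' (not opp) -> no flip
Dir NE: opp run (5,2) (4,3) capped by W -> flip
Dir W: first cell '.' (not opp) -> no flip
Dir E: opp run (6,2), next='.' -> no flip
Dir SW: first cell '.' (not opp) -> no flip
Dir S: first cell '.' (not opp) -> no flip
Dir SE: first cell '.' (not opp) -> no flip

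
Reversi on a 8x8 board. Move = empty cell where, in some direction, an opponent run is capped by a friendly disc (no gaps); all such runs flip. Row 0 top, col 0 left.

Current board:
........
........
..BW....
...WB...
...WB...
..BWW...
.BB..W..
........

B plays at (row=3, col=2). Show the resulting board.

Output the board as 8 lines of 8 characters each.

Place B at (3,2); scan 8 dirs for brackets.
Dir NW: first cell '.' (not opp) -> no flip
Dir N: first cell 'B' (not opp) -> no flip
Dir NE: opp run (2,3), next='.' -> no flip
Dir W: first cell '.' (not opp) -> no flip
Dir E: opp run (3,3) capped by B -> flip
Dir SW: first cell '.' (not opp) -> no flip
Dir S: first cell '.' (not opp) -> no flip
Dir SE: opp run (4,3) (5,4) (6,5), next='.' -> no flip
All flips: (3,3)

Answer: ........
........
..BW....
..BBB...
...WB...
..BWW...
.BB..W..
........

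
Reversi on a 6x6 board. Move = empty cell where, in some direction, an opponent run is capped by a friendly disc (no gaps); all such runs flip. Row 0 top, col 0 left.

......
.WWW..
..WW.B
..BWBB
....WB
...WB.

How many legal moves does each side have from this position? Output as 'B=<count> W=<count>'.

Answer: B=5 W=5

Derivation:
-- B to move --
(0,0): no bracket -> illegal
(0,1): flips 2 -> legal
(0,2): flips 2 -> legal
(0,3): no bracket -> illegal
(0,4): no bracket -> illegal
(1,0): no bracket -> illegal
(1,4): flips 1 -> legal
(2,0): no bracket -> illegal
(2,1): no bracket -> illegal
(2,4): no bracket -> illegal
(3,1): no bracket -> illegal
(4,2): no bracket -> illegal
(4,3): flips 1 -> legal
(5,2): flips 1 -> legal
(5,5): no bracket -> illegal
B mobility = 5
-- W to move --
(1,4): no bracket -> illegal
(1,5): no bracket -> illegal
(2,1): no bracket -> illegal
(2,4): flips 1 -> legal
(3,1): flips 1 -> legal
(4,1): flips 1 -> legal
(4,2): flips 1 -> legal
(4,3): no bracket -> illegal
(5,5): flips 1 -> legal
W mobility = 5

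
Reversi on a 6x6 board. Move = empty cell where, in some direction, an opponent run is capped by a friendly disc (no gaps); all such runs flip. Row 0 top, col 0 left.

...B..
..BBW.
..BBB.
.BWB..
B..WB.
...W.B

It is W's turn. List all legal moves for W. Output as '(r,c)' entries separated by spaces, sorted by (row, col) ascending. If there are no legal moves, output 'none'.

(0,1): no bracket -> illegal
(0,2): flips 2 -> legal
(0,4): no bracket -> illegal
(1,1): flips 2 -> legal
(1,5): no bracket -> illegal
(2,0): no bracket -> illegal
(2,1): no bracket -> illegal
(2,5): no bracket -> illegal
(3,0): flips 1 -> legal
(3,4): flips 2 -> legal
(3,5): flips 1 -> legal
(4,1): no bracket -> illegal
(4,2): no bracket -> illegal
(4,5): flips 1 -> legal
(5,0): no bracket -> illegal
(5,1): no bracket -> illegal
(5,4): no bracket -> illegal

Answer: (0,2) (1,1) (3,0) (3,4) (3,5) (4,5)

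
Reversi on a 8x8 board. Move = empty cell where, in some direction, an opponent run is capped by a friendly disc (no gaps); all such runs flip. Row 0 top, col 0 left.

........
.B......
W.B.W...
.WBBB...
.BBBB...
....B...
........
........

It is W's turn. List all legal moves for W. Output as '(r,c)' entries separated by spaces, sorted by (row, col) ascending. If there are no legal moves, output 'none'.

Answer: (0,2) (1,3) (3,5) (5,1) (5,3) (6,4)

Derivation:
(0,0): no bracket -> illegal
(0,1): no bracket -> illegal
(0,2): flips 1 -> legal
(1,0): no bracket -> illegal
(1,2): no bracket -> illegal
(1,3): flips 1 -> legal
(2,1): no bracket -> illegal
(2,3): no bracket -> illegal
(2,5): no bracket -> illegal
(3,0): no bracket -> illegal
(3,5): flips 3 -> legal
(4,0): no bracket -> illegal
(4,5): no bracket -> illegal
(5,0): no bracket -> illegal
(5,1): flips 3 -> legal
(5,2): no bracket -> illegal
(5,3): flips 1 -> legal
(5,5): no bracket -> illegal
(6,3): no bracket -> illegal
(6,4): flips 3 -> legal
(6,5): no bracket -> illegal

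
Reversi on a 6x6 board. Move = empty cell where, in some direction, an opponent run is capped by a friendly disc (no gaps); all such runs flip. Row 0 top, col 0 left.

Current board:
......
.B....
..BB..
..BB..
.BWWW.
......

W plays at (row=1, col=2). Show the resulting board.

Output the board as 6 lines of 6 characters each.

Place W at (1,2); scan 8 dirs for brackets.
Dir NW: first cell '.' (not opp) -> no flip
Dir N: first cell '.' (not opp) -> no flip
Dir NE: first cell '.' (not opp) -> no flip
Dir W: opp run (1,1), next='.' -> no flip
Dir E: first cell '.' (not opp) -> no flip
Dir SW: first cell '.' (not opp) -> no flip
Dir S: opp run (2,2) (3,2) capped by W -> flip
Dir SE: opp run (2,3), next='.' -> no flip
All flips: (2,2) (3,2)

Answer: ......
.BW...
..WB..
..WB..
.BWWW.
......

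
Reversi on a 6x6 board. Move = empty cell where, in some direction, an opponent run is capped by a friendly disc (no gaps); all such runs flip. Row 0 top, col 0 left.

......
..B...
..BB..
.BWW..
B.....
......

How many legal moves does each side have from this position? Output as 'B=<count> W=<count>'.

Answer: B=5 W=5

Derivation:
-- B to move --
(2,1): no bracket -> illegal
(2,4): no bracket -> illegal
(3,4): flips 2 -> legal
(4,1): flips 1 -> legal
(4,2): flips 1 -> legal
(4,3): flips 1 -> legal
(4,4): flips 1 -> legal
B mobility = 5
-- W to move --
(0,1): no bracket -> illegal
(0,2): flips 2 -> legal
(0,3): no bracket -> illegal
(1,1): flips 1 -> legal
(1,3): flips 1 -> legal
(1,4): flips 1 -> legal
(2,0): no bracket -> illegal
(2,1): no bracket -> illegal
(2,4): no bracket -> illegal
(3,0): flips 1 -> legal
(3,4): no bracket -> illegal
(4,1): no bracket -> illegal
(4,2): no bracket -> illegal
(5,0): no bracket -> illegal
(5,1): no bracket -> illegal
W mobility = 5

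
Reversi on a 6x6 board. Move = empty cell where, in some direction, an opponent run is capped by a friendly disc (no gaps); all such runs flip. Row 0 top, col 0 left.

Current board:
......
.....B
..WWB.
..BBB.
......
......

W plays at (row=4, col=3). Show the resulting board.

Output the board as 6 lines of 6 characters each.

Place W at (4,3); scan 8 dirs for brackets.
Dir NW: opp run (3,2), next='.' -> no flip
Dir N: opp run (3,3) capped by W -> flip
Dir NE: opp run (3,4), next='.' -> no flip
Dir W: first cell '.' (not opp) -> no flip
Dir E: first cell '.' (not opp) -> no flip
Dir SW: first cell '.' (not opp) -> no flip
Dir S: first cell '.' (not opp) -> no flip
Dir SE: first cell '.' (not opp) -> no flip
All flips: (3,3)

Answer: ......
.....B
..WWB.
..BWB.
...W..
......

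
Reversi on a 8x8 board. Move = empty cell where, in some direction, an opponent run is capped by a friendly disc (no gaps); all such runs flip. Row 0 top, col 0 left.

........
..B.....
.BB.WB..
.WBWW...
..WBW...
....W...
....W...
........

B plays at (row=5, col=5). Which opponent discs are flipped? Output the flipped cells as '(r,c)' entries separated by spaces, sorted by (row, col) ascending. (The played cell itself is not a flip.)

Answer: (3,3) (4,4)

Derivation:
Dir NW: opp run (4,4) (3,3) capped by B -> flip
Dir N: first cell '.' (not opp) -> no flip
Dir NE: first cell '.' (not opp) -> no flip
Dir W: opp run (5,4), next='.' -> no flip
Dir E: first cell '.' (not opp) -> no flip
Dir SW: opp run (6,4), next='.' -> no flip
Dir S: first cell '.' (not opp) -> no flip
Dir SE: first cell '.' (not opp) -> no flip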